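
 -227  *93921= - 21320067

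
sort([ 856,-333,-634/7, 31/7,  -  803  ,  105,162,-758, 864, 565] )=[ - 803, - 758, - 333,-634/7, 31/7, 105, 162 , 565, 856, 864 ]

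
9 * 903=8127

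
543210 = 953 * 570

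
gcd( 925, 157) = 1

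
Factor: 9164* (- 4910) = - 44995240 = - 2^3*5^1*29^1 * 79^1 * 491^1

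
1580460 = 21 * 75260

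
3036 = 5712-2676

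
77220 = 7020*11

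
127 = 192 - 65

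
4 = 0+4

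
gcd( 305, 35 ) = 5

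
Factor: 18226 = 2^1*13^1*701^1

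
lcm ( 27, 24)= 216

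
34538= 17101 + 17437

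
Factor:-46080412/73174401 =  - 2^2 * 3^( - 3)*7^1*389^( - 1)*6967^( - 1) * 1645729^1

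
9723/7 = 1389 = 1389.00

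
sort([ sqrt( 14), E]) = [ E,  sqrt( 14 )]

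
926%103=102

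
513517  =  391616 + 121901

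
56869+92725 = 149594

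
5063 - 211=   4852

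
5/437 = 5/437  =  0.01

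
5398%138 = 16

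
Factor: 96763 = 96763^1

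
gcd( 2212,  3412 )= 4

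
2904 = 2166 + 738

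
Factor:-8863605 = - 3^2*5^1*61^1*3229^1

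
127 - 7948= - 7821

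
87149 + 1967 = 89116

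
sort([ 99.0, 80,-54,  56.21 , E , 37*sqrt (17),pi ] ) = [ - 54,E,pi , 56.21, 80 , 99.0, 37*sqrt (17) ] 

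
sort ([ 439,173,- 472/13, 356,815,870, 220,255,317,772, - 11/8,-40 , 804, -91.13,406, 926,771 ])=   [-91.13,-40,  -  472/13, - 11/8, 173, 220,255, 317,356,406, 439, 771,772 , 804,815,  870,926]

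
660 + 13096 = 13756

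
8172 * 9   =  73548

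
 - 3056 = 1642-4698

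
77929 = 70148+7781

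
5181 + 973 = 6154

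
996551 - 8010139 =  - 7013588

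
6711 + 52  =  6763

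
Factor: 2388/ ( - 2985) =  - 4/5 = - 2^2*5^(- 1)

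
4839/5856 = 1613/1952  =  0.83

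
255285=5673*45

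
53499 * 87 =4654413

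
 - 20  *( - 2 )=40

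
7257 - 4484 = 2773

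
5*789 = 3945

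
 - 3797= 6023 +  - 9820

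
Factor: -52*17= - 2^2*13^1*17^1  =  -  884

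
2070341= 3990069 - 1919728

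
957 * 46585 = 44581845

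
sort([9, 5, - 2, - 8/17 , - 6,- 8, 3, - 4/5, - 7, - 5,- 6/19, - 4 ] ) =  [-8, - 7,- 6,-5,-4, - 2, - 4/5, - 8/17, - 6/19, 3,5,9 ]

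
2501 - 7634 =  - 5133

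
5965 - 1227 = 4738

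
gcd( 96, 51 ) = 3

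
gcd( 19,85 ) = 1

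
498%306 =192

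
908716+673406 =1582122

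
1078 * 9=9702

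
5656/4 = 1414 = 1414.00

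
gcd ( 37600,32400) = 400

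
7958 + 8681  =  16639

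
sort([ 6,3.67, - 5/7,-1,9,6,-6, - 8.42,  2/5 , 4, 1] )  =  [ - 8.42, - 6, - 1,-5/7,2/5,1, 3.67  ,  4,6, 6,9 ] 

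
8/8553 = 8/8553 = 0.00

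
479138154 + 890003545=1369141699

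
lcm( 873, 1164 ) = 3492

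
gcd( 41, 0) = 41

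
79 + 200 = 279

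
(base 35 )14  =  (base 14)2B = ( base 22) 1H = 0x27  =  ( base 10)39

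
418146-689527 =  - 271381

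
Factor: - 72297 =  - 3^2 * 29^1*277^1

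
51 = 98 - 47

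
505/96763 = 505/96763 =0.01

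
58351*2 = 116702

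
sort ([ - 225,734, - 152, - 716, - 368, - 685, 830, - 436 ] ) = [  -  716,-685,-436, - 368, - 225, - 152,734 , 830 ] 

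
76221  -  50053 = 26168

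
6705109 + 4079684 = 10784793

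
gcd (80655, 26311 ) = 1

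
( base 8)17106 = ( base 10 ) 7750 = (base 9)11561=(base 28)9om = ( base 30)8IA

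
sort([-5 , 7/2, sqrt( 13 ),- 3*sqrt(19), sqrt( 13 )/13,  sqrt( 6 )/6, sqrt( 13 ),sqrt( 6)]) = [ - 3 * sqrt( 19),  -  5, sqrt( 13 )/13,  sqrt ( 6)/6, sqrt( 6),  7/2,sqrt(13)  ,  sqrt(13 )] 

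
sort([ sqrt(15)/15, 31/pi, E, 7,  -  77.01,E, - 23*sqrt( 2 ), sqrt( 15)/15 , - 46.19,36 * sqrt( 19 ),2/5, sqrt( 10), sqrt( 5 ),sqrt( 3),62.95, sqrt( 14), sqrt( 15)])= [ - 77.01, - 46.19, - 23 * sqrt(2 ), sqrt( 15)/15,sqrt( 15 ) /15, 2/5, sqrt ( 3 ), sqrt(5), E, E, sqrt(10), sqrt(14) , sqrt( 15) , 7 , 31/pi, 62.95,36*sqrt( 19)]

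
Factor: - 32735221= - 4219^1*7759^1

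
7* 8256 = 57792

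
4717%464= 77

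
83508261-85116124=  - 1607863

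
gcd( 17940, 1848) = 12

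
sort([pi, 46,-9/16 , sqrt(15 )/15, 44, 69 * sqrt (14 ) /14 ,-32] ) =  [ - 32, - 9/16, sqrt( 15 )/15, pi,  69*sqrt(14 )/14,44, 46] 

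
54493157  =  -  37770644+92263801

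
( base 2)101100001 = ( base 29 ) c5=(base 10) 353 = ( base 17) 13d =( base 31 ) BC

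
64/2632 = 8/329 = 0.02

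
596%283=30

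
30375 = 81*375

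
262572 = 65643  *4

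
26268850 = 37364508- 11095658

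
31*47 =1457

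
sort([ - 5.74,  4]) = [  -  5.74 , 4 ] 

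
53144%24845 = 3454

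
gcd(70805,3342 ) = 1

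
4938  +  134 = 5072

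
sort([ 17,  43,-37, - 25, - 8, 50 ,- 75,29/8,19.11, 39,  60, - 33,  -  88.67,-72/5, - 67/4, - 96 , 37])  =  [-96, - 88.67, -75,  -  37,-33 , - 25,-67/4, - 72/5  , - 8, 29/8, 17,  19.11, 37  ,  39 , 43,50, 60] 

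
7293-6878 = 415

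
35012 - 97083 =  - 62071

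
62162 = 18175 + 43987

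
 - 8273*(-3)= 24819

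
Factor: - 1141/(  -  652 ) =7/4  =  2^( - 2)*7^1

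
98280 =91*1080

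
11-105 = -94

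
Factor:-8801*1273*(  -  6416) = 71882765968 = 2^4*13^1*19^1*67^1*401^1*677^1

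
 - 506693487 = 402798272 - 909491759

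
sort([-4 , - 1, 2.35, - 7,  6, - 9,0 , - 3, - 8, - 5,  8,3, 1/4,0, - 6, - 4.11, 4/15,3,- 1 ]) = [ - 9, - 8,- 7,-6 , - 5, - 4.11, - 4, - 3,  -  1 , - 1,  0, 0, 1/4, 4/15, 2.35,3,  3, 6, 8]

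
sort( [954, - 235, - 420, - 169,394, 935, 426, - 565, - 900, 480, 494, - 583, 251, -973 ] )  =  [  -  973, - 900, - 583, - 565, - 420 ,-235, - 169, 251,394,426, 480,494,935, 954] 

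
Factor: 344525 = 5^2*13781^1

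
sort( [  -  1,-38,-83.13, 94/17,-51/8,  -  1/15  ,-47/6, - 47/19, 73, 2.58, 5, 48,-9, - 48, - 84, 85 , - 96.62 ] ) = [ - 96.62, - 84, - 83.13,-48,-38, - 9, - 47/6, -51/8, - 47/19,-1,-1/15, 2.58, 5, 94/17, 48,  73, 85] 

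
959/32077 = 959/32077 = 0.03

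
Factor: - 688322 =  - 2^1*344161^1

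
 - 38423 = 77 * ( - 499)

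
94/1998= 47/999 = 0.05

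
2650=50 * 53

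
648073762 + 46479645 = 694553407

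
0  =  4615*0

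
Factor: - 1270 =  - 2^1*5^1*127^1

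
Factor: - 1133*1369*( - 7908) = 2^2 * 3^1*11^1 * 37^2 * 103^1* 659^1 = 12265916916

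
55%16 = 7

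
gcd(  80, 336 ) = 16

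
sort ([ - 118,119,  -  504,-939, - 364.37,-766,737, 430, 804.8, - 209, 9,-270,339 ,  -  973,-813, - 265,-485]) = [-973,  -  939,  -  813,-766, - 504,-485, - 364.37,-270,  -  265,  -  209, - 118,9, 119,339, 430,737, 804.8 ] 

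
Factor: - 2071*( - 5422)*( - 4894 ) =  - 2^2*19^1 *109^1*2447^1*2711^1 = - 54954540028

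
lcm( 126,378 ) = 378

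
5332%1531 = 739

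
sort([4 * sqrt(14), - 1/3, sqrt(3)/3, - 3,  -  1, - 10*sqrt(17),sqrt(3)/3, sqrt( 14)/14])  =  [ - 10*sqrt(17 ), - 3, - 1 , - 1/3,sqrt(14)/14,sqrt(3 )/3 , sqrt( 3)/3,4*sqrt (14) ] 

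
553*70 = 38710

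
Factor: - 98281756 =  - 2^2 * 19^1*41^1 *31541^1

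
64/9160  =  8/1145 = 0.01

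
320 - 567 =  -247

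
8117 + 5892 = 14009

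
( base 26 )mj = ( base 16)24f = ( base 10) 591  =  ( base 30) JL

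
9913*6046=59933998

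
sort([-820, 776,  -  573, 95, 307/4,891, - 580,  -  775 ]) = [ - 820, - 775, - 580, - 573, 307/4,  95,  776, 891 ]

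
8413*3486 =29327718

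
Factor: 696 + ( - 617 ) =79^1=   79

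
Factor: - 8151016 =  - 2^3*23^1 * 31^1* 1429^1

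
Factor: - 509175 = - 3^2*5^2*31^1*73^1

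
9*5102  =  45918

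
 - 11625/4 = -2907 + 3/4  =  - 2906.25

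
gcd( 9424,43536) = 16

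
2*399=798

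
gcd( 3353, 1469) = 1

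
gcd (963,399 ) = 3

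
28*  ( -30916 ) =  - 865648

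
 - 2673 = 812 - 3485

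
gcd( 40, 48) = 8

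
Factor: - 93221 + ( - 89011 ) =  - 182232  =  - 2^3 * 3^2*2531^1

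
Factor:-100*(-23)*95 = 2^2*5^3*19^1*23^1 = 218500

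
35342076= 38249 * 924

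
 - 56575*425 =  - 24044375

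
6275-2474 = 3801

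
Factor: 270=2^1*3^3*5^1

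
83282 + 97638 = 180920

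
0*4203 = 0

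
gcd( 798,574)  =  14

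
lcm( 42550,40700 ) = 936100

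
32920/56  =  4115/7 = 587.86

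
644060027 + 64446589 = 708506616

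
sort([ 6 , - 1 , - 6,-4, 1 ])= [ - 6, - 4, - 1, 1, 6] 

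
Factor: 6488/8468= 2^1*29^(-1 )*73^ ( - 1 )*811^1 = 1622/2117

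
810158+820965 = 1631123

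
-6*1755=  - 10530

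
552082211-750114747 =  - 198032536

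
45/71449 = 45/71449 = 0.00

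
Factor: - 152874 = -2^1*3^3*19^1*149^1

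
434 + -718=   -  284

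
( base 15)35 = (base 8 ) 62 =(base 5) 200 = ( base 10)50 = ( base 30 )1k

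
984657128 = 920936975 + 63720153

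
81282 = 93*874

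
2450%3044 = 2450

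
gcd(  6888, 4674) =246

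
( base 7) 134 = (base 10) 74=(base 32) 2a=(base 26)2m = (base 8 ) 112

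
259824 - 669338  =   - 409514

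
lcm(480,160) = 480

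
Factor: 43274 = 2^1*7^1*11^1*281^1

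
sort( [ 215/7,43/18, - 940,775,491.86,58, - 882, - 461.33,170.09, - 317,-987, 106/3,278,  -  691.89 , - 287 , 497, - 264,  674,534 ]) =[ - 987,-940, - 882, - 691.89, - 461.33, - 317, - 287, - 264, 43/18,215/7,106/3,58,170.09,278,491.86, 497,534, 674,  775 ] 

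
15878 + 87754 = 103632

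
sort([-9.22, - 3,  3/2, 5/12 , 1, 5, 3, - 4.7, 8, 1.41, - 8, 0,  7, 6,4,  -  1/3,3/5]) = [ - 9.22, - 8, - 4.7, - 3, - 1/3,0, 5/12, 3/5,1, 1.41,  3/2, 3,4, 5, 6, 7, 8 ]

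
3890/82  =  1945/41 = 47.44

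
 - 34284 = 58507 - 92791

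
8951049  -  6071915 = 2879134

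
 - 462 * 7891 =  - 3645642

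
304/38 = 8 =8.00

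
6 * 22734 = 136404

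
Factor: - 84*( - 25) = 2100=2^2 *3^1*5^2*7^1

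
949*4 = 3796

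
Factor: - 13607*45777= - 622887639 = - 3^1*11^1*1237^1 * 15259^1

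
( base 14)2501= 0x1945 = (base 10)6469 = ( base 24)B5D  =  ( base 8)14505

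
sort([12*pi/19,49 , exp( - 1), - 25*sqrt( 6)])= [-25 * sqrt ( 6 ), exp(  -  1 ),12*pi/19,49]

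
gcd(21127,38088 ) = 1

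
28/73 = 28/73 = 0.38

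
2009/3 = 669 + 2/3 = 669.67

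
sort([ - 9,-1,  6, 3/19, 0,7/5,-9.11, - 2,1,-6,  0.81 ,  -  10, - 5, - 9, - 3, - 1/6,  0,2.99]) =[  -  10, - 9.11  , - 9, - 9, - 6,-5, - 3, - 2, - 1,  -  1/6, 0, 0,3/19, 0.81,1 , 7/5,2.99,6]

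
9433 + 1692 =11125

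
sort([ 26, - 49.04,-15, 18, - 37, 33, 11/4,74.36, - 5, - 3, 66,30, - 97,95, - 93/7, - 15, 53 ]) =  [-97, - 49.04, - 37, - 15, - 15, - 93/7, - 5, - 3,11/4, 18 , 26, 30,33,  53, 66,  74.36,95]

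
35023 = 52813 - 17790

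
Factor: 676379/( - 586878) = -2^(-1 )*3^( - 1 )*11^1*17^1*3617^1*97813^ ( - 1)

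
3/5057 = 3/5057= 0.00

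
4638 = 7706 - 3068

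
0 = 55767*0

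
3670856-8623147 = -4952291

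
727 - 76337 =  - 75610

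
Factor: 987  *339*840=281058120= 2^3*3^3*5^1*7^2*47^1*113^1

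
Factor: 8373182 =2^1*4186591^1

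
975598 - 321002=654596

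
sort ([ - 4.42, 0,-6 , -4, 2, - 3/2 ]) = [ - 6,-4.42, - 4 , - 3/2, 0, 2]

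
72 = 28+44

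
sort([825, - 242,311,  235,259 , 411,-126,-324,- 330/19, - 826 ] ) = [ - 826 , - 324, - 242, - 126,-330/19, 235,259,311, 411 , 825 ] 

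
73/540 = 73/540=0.14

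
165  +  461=626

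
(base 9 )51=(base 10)46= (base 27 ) 1J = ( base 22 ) 22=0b101110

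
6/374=3/187 =0.02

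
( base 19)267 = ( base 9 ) 1136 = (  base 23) 1DF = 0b1101001011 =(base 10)843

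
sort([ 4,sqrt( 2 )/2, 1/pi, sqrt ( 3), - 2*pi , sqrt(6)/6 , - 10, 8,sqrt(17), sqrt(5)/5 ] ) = [ - 10,  -  2* pi,  1/pi, sqrt( 6)/6,sqrt(5) /5,sqrt(2 ) /2, sqrt( 3),4,  sqrt( 17 ),8] 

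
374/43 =8 + 30/43  =  8.70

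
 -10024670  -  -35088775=25064105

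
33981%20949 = 13032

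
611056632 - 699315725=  -88259093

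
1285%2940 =1285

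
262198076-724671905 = - 462473829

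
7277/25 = 7277/25  =  291.08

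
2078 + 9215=11293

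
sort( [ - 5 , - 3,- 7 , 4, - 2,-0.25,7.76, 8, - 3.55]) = [ - 7, - 5 , - 3.55, - 3,-2, - 0.25, 4, 7.76, 8]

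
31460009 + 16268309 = 47728318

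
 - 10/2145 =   -  2/429 = - 0.00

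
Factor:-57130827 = - 3^1*13^1*23^1*63691^1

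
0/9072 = 0 = 0.00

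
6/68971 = 6/68971=0.00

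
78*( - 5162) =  - 402636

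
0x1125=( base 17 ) F33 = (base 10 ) 4389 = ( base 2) 1000100100101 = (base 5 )120024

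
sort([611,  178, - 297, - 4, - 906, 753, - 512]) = [ - 906 , - 512, - 297, - 4,  178, 611, 753 ] 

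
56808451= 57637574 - 829123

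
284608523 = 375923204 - 91314681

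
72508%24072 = 292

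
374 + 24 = 398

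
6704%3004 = 696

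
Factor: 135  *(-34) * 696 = -2^4*3^4*5^1*17^1*29^1 = -3194640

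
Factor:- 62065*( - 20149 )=5^1*12413^1*20149^1  =  1250547685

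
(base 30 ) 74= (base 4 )3112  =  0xd6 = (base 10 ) 214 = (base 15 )E4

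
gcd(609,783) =87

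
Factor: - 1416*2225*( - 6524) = 20554514400 = 2^5*3^1*5^2 * 7^1*59^1*89^1*233^1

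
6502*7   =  45514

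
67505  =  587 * 115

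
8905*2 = 17810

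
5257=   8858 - 3601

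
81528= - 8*(  -  10191)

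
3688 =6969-3281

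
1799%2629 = 1799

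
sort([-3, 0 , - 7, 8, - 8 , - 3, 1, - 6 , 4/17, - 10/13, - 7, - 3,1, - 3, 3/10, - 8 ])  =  [ - 8, - 8,-7, - 7, - 6, - 3, - 3,  -  3,  -  3, - 10/13,0, 4/17, 3/10, 1 , 1, 8]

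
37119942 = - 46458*( - 799)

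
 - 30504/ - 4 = 7626 + 0/1 = 7626.00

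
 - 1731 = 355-2086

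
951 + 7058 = 8009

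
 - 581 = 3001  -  3582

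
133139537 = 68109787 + 65029750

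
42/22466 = 21/11233 = 0.00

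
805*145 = 116725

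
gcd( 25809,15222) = 3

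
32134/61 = 32134/61  =  526.79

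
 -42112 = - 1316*32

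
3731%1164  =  239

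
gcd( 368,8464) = 368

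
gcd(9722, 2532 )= 2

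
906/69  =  302/23 =13.13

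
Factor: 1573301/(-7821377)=-17^( -1 )*460081^( - 1 )*1573301^1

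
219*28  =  6132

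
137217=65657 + 71560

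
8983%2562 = 1297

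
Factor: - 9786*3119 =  - 2^1*3^1*7^1*233^1*3119^1  =  -  30522534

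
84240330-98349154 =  - 14108824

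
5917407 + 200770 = 6118177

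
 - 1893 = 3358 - 5251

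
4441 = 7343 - 2902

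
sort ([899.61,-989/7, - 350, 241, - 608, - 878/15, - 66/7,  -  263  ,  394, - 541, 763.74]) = [-608, -541,  -  350,  -  263, - 989/7 ,-878/15, - 66/7 , 241,  394, 763.74,899.61 ] 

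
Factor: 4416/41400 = 2^3*3^ ( - 1)*5^( - 2)  =  8/75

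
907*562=509734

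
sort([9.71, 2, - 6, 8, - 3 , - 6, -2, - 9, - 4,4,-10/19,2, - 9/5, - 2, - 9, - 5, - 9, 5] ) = [ - 9, - 9, - 9, -6, - 6, - 5, - 4, - 3, - 2, - 2, - 9/5, - 10/19, 2, 2,4, 5, 8, 9.71 ]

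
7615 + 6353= 13968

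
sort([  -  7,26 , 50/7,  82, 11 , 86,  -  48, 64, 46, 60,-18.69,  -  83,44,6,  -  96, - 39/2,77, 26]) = [  -  96,-83,  -  48,-39/2, - 18.69,-7, 6, 50/7, 11, 26, 26 , 44, 46, 60, 64, 77, 82,86 ] 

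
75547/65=1162+ 17/65 = 1162.26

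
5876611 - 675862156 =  - 669985545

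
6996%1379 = 101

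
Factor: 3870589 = 113^1*34253^1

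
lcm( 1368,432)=8208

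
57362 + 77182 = 134544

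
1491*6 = 8946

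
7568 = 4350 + 3218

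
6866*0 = 0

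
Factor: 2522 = 2^1*13^1*97^1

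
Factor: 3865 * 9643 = 5^1*773^1*9643^1 = 37270195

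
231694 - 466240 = -234546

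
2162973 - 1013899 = 1149074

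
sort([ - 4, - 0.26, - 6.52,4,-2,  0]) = [ - 6.52, - 4, - 2 ,- 0.26,0, 4] 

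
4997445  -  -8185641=13183086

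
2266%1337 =929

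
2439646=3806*641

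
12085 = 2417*5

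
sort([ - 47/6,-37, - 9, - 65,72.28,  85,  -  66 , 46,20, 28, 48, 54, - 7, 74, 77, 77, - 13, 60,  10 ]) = [ - 66,  -  65,  -  37, - 13, - 9, - 47/6,-7,10,20, 28,46, 48 , 54,60, 72.28,74, 77, 77,85 ]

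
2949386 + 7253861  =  10203247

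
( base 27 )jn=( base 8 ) 1030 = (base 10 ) 536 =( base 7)1364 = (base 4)20120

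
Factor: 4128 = 2^5*3^1*43^1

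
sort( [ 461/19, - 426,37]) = [-426,461/19,37]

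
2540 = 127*20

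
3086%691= 322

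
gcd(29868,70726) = 2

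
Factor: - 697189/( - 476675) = 5^( - 2) * 23^( - 1 )*29^2 = 841/575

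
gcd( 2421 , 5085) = 9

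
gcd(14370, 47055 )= 15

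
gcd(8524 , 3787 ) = 1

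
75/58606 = 75/58606 = 0.00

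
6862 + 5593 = 12455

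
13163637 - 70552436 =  - 57388799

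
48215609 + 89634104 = 137849713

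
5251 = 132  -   - 5119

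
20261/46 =440  +  21/46=440.46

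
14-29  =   - 15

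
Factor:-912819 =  - 3^1*53^1*  5741^1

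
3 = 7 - 4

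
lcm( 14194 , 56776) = 56776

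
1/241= 1/241 = 0.00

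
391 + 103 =494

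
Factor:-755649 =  - 3^4*19^1 * 491^1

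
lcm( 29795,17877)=89385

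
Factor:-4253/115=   -5^(-1)*23^( - 1) * 4253^1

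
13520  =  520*26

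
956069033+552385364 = 1508454397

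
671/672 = 671/672=1.00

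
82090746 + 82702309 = 164793055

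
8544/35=244 +4/35=244.11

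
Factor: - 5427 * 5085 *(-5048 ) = 139306097160 = 2^3*3^6*5^1*67^1*113^1 * 631^1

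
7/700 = 1/100 =0.01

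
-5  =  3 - 8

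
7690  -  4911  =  2779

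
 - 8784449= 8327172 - 17111621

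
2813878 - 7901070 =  - 5087192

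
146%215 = 146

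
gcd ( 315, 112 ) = 7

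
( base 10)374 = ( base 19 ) 10D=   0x176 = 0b101110110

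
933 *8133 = 7588089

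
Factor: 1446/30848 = 2^( - 6 )*3^1 = 3/64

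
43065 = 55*783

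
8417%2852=2713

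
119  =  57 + 62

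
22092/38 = 11046/19 = 581.37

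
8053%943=509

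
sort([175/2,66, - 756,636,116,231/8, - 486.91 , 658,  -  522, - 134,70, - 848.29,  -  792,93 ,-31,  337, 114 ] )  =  [ - 848.29, - 792, - 756, - 522, - 486.91, - 134, - 31,231/8,66,  70, 175/2,93, 114, 116,337, 636,658]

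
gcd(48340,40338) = 2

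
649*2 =1298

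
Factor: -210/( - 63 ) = 10/3 =2^1*3^( - 1) * 5^1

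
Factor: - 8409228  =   - 2^2 * 3^1 * 83^1*8443^1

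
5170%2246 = 678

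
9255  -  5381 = 3874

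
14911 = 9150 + 5761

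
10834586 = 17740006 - 6905420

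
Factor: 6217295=5^1*7^1*37^1*4801^1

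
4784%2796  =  1988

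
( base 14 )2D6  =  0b1001000100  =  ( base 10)580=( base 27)ld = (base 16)244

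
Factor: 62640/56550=2^3*3^2*5^( - 1)*13^(-1 )=72/65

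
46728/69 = 15576/23 = 677.22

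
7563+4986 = 12549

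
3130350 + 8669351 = 11799701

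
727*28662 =20837274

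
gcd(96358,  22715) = 1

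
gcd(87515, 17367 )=1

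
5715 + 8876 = 14591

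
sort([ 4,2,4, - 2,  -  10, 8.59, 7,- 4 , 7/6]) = [-10, - 4, - 2,7/6, 2, 4,4,7,8.59 ]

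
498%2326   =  498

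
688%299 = 90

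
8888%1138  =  922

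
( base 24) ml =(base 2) 1000100101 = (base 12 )399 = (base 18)1C9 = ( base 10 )549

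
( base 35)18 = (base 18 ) 27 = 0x2b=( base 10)43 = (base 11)3a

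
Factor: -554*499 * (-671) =2^1*11^1 * 61^1*277^1*499^1=185495266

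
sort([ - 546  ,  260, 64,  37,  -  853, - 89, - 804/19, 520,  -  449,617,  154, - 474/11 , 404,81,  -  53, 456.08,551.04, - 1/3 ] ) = [ - 853, - 546, - 449 , - 89, -53, - 474/11, -804/19, - 1/3, 37, 64,  81,154,260, 404 , 456.08,520,551.04,617 ]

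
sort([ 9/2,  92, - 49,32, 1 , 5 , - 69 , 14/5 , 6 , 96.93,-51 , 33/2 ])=[ - 69, - 51 , - 49, 1, 14/5,  9/2, 5 , 6,33/2 , 32 , 92, 96.93 ] 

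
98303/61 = 1611  +  32/61 = 1611.52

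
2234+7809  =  10043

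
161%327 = 161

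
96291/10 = 96291/10=9629.10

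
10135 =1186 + 8949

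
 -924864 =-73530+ - 851334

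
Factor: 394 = 2^1*197^1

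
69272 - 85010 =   -  15738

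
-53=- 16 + -37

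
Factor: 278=2^1 * 139^1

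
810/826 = 405/413 =0.98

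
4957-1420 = 3537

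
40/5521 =40/5521 = 0.01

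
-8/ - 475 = 8/475 = 0.02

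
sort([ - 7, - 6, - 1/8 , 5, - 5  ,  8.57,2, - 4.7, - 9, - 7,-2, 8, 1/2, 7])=[ - 9, - 7, - 7, - 6, - 5, - 4.7, - 2, - 1/8, 1/2, 2,5, 7,8,8.57 ]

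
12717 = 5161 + 7556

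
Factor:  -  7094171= -7^2*144779^1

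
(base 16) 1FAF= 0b1111110101111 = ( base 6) 101315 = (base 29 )9ik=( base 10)8111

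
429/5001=143/1667 = 0.09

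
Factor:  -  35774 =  - 2^1*31^1*577^1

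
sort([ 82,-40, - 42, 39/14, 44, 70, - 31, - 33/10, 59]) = [-42,-40, - 31,-33/10, 39/14,44,59,70,82] 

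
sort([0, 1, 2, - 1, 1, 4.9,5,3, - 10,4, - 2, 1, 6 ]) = [ - 10,-2, -1,0, 1,1, 1, 2,3,4, 4.9,5, 6]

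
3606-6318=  - 2712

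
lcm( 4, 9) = 36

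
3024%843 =495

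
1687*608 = 1025696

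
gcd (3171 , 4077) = 453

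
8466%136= 34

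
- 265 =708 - 973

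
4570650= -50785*( - 90)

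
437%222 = 215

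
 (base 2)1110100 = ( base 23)51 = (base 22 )56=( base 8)164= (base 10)116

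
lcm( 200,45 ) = 1800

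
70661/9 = 70661/9 = 7851.22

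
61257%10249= 10012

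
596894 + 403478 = 1000372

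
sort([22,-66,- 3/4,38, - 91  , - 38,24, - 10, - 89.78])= [ - 91 ,-89.78, - 66, - 38, - 10, -3/4,22,24,38 ] 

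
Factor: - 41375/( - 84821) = 5^3*11^( - 2)* 331^1*701^(  -  1)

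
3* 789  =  2367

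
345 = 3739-3394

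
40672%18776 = 3120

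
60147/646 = 60147/646 = 93.11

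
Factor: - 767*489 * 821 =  - 307926723 = -  3^1*13^1*59^1*163^1 * 821^1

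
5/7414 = 5/7414= 0.00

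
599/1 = 599 = 599.00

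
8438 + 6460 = 14898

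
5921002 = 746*7937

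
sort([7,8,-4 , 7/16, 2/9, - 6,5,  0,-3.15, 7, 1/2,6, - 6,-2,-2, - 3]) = [-6, -6, - 4, - 3.15 , - 3, - 2, - 2 , 0, 2/9, 7/16,  1/2,5, 6, 7 , 7,8 ]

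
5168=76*68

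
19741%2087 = 958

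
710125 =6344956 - 5634831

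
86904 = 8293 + 78611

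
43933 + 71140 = 115073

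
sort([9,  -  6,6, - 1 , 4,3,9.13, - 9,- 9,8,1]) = [ - 9, - 9,-6, - 1, 1, 3  ,  4, 6,8,9,9.13 ]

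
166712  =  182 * 916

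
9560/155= 61 + 21/31 = 61.68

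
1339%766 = 573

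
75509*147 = 11099823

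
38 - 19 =19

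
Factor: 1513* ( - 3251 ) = - 17^1 * 89^1*3251^1 = -4918763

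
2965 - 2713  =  252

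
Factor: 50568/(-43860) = - 2^1*5^( - 1)* 7^2*17^(  -  1) = - 98/85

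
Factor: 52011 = 3^2*5779^1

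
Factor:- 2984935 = - 5^1*596987^1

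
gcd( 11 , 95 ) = 1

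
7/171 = 7/171 = 0.04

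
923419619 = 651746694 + 271672925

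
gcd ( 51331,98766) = 1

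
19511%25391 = 19511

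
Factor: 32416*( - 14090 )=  - 2^6*5^1*1013^1*1409^1=- 456741440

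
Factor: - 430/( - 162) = 215/81  =  3^ (-4)*5^1*43^1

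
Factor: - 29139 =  - 3^1*11^1*883^1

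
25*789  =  19725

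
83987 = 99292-15305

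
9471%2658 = 1497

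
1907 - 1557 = 350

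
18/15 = 1 + 1/5 = 1.20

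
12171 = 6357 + 5814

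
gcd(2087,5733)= 1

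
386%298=88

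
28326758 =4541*6238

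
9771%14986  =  9771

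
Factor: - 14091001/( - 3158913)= 3^( - 1 )*331^1 *42571^1*1052971^(  -  1) 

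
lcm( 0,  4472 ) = 0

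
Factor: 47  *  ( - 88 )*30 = - 2^4*3^1* 5^1*11^1*47^1 = - 124080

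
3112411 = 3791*821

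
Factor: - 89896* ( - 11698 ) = 2^4 * 17^1*661^1*5849^1 = 1051603408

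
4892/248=19+ 45/62=19.73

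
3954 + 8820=12774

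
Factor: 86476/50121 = 2^2 * 3^( - 2)*13^1 *1663^1*5569^( - 1 ) 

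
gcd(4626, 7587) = 9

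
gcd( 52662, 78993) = 26331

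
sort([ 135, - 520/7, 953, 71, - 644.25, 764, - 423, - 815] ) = [ - 815, - 644.25 , - 423, - 520/7,71,135,764, 953] 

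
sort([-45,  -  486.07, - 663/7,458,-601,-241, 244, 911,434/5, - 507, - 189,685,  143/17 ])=[-601,-507, - 486.07, - 241, -189,-663/7 , - 45, 143/17 , 434/5,244,458,685, 911]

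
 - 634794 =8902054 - 9536848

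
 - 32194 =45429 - 77623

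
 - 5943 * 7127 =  - 42355761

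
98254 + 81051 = 179305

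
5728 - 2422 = 3306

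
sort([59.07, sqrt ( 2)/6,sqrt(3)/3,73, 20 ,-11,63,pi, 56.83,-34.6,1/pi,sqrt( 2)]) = [ - 34.6, - 11,sqrt( 2)/6, 1/pi, sqrt ( 3)/3,sqrt(2),pi , 20, 56.83, 59.07,  63,73 ] 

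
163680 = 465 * 352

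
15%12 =3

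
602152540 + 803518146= 1405670686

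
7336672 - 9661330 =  - 2324658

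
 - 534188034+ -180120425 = -714308459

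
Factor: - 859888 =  - 2^4*223^1*241^1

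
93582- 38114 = 55468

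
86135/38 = 2266 + 27/38 = 2266.71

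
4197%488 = 293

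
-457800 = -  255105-202695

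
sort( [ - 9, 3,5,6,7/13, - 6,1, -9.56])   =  [- 9.56,-9, - 6,  7/13,1,3,5 , 6] 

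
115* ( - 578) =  - 66470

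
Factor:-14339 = -13^1*1103^1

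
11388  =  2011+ 9377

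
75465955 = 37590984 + 37874971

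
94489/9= 10498 + 7/9  =  10498.78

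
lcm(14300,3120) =171600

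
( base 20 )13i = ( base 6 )2114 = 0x1de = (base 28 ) h2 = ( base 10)478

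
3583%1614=355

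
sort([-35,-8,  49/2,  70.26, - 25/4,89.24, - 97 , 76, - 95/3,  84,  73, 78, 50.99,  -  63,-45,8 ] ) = [  -  97,-63, - 45,-35,  -  95/3,-8 , - 25/4, 8,49/2,50.99,70.26, 73,76,78 , 84,89.24]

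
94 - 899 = -805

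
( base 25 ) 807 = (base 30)5gr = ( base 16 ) 138f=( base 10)5007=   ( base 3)20212110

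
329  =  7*47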